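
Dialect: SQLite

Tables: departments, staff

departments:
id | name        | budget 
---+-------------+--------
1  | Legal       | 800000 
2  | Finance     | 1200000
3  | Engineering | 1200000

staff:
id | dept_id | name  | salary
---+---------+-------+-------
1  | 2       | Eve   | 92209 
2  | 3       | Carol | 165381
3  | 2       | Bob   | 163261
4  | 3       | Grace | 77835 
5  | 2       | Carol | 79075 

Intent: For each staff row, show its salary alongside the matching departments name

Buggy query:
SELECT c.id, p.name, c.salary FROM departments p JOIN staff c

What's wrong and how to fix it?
Bug: Missing join condition: each staff row is matched to all departments rows instead of just its own

Fix: Add ON c.dept_id = p.id to the JOIN

Corrected query:
SELECT c.id, p.name, c.salary FROM departments p JOIN staff c ON c.dept_id = p.id

Result:
id | name        | salary
---+-------------+-------
1  | Finance     | 92209 
2  | Engineering | 165381
3  | Finance     | 163261
4  | Engineering | 77835 
5  | Finance     | 79075 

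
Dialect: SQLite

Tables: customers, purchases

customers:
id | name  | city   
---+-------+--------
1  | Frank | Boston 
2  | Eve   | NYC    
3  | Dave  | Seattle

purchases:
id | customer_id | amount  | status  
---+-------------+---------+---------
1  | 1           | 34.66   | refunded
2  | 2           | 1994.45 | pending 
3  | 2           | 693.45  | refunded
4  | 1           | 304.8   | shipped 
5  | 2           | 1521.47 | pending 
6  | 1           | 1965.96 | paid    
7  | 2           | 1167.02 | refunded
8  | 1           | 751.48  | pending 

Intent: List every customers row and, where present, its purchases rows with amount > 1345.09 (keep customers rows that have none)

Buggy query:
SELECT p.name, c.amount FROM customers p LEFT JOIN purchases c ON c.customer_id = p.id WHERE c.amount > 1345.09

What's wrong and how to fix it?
Bug: Filtering c.amount in WHERE discards the NULL rows produced by LEFT JOIN, turning it into an inner join

Fix: Move the right-table condition into the ON clause so unmatched parents are kept

Corrected query:
SELECT p.name, c.amount FROM customers p LEFT JOIN purchases c ON c.customer_id = p.id AND c.amount > 1345.09

Result:
name  | amount 
------+--------
Frank | 1965.96
Eve   | 1521.47
Eve   | 1994.45
Dave  | NULL   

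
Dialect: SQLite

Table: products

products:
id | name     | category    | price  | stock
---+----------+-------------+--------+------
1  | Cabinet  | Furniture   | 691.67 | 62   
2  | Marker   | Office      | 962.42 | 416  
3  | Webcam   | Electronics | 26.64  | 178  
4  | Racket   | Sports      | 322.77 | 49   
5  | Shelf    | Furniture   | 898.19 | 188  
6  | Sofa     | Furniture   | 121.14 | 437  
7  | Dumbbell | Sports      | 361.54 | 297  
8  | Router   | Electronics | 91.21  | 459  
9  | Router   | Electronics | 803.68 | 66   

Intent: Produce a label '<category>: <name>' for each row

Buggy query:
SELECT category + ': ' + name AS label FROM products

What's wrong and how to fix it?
Bug: '+' is numeric addition; on text columns SQLite converts them to 0 instead of concatenating

Fix: Replace + with || to concatenate text

Corrected query:
SELECT category || ': ' || name AS label FROM products

Result:
label              
-------------------
Furniture: Cabinet 
Office: Marker     
Electronics: Webcam
Sports: Racket     
Furniture: Shelf   
Furniture: Sofa    
Sports: Dumbbell   
Electronics: Router
Electronics: Router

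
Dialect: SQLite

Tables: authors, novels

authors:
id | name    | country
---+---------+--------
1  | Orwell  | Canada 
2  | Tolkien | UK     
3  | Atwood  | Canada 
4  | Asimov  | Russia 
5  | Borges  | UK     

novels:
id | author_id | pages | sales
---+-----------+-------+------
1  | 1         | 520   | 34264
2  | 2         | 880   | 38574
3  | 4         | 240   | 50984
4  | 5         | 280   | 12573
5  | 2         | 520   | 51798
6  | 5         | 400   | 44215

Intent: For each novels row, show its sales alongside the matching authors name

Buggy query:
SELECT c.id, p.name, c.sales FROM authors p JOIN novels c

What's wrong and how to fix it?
Bug: JOIN with no ON clause produces a cartesian product; every novels row pairs with every authors row

Fix: Add ON c.author_id = p.id to the JOIN

Corrected query:
SELECT c.id, p.name, c.sales FROM authors p JOIN novels c ON c.author_id = p.id

Result:
id | name    | sales
---+---------+------
1  | Orwell  | 34264
2  | Tolkien | 38574
3  | Asimov  | 50984
4  | Borges  | 12573
5  | Tolkien | 51798
6  | Borges  | 44215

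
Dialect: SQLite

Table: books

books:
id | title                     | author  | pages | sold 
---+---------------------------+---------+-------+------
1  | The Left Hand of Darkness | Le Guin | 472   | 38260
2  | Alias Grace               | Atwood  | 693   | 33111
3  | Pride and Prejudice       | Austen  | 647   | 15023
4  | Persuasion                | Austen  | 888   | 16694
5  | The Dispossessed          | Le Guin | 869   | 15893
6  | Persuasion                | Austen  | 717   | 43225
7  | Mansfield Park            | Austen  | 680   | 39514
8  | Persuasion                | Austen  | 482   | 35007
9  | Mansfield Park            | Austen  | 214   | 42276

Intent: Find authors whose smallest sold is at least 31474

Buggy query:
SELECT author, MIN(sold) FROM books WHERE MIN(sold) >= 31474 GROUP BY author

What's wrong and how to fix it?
Bug: MIN() in WHERE is a misuse of aggregate

Fix: Use HAVING for the per-group MIN condition

Corrected query:
SELECT author, MIN(sold) FROM books GROUP BY author HAVING MIN(sold) >= 31474

Result:
author | MIN(sold)
-------+----------
Atwood | 33111    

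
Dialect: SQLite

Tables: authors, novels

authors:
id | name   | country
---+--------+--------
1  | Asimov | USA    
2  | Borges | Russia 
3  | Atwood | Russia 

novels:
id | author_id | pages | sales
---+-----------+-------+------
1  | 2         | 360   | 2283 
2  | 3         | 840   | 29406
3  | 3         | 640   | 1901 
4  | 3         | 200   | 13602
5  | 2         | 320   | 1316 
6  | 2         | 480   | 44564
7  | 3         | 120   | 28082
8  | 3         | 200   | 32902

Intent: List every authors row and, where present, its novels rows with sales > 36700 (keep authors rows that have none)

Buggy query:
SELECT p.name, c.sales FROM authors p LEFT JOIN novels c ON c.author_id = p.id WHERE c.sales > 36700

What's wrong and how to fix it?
Bug: A WHERE condition on the right-hand table after LEFT JOIN drops unmatched parents

Fix: Put 'c.sales > 36700' in the JOIN's ON clause instead of WHERE

Corrected query:
SELECT p.name, c.sales FROM authors p LEFT JOIN novels c ON c.author_id = p.id AND c.sales > 36700

Result:
name   | sales
-------+------
Asimov | NULL 
Borges | 44564
Atwood | NULL 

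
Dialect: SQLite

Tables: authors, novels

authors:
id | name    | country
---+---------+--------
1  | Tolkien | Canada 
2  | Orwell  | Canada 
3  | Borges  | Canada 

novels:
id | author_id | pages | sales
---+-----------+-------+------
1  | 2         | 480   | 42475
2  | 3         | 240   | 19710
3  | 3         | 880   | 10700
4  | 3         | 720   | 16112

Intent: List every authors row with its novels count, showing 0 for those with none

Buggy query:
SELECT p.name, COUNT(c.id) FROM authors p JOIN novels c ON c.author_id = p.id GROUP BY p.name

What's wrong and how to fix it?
Bug: INNER JOIN drops authors rows that have no matching novels rows

Fix: Switch to LEFT JOIN to retain unmatched parent rows

Corrected query:
SELECT p.name, COUNT(c.id) FROM authors p LEFT JOIN novels c ON c.author_id = p.id GROUP BY p.name

Result:
name    | COUNT(c.id)
--------+------------
Borges  | 3          
Orwell  | 1          
Tolkien | 0          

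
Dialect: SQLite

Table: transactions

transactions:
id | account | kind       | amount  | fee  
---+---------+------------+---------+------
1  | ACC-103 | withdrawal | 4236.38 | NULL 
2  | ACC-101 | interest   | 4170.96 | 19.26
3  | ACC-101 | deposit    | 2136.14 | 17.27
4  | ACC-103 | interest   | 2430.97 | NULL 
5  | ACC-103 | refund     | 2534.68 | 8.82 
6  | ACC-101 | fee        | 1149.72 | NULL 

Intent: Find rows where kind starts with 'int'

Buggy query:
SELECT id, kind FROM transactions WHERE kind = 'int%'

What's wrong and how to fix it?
Bug: Wildcards only work with LIKE; '=' treats '%' as a literal character

Fix: Replace '=' with LIKE so 'int%' is treated as a pattern

Corrected query:
SELECT id, kind FROM transactions WHERE kind LIKE 'int%'

Result:
id | kind    
---+---------
2  | interest
4  | interest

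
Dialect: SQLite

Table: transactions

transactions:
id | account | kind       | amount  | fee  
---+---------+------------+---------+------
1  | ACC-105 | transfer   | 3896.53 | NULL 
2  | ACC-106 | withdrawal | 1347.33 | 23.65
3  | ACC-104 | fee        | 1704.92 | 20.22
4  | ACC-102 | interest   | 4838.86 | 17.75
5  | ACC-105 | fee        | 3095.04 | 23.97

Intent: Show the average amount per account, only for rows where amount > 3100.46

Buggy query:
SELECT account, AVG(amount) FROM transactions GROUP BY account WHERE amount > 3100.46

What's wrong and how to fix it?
Bug: WHERE cannot follow GROUP BY

Fix: Move the WHERE clause before GROUP BY

Corrected query:
SELECT account, AVG(amount) FROM transactions WHERE amount > 3100.46 GROUP BY account

Result:
account | AVG(amount)
--------+------------
ACC-102 | 4838.86    
ACC-105 | 3896.53    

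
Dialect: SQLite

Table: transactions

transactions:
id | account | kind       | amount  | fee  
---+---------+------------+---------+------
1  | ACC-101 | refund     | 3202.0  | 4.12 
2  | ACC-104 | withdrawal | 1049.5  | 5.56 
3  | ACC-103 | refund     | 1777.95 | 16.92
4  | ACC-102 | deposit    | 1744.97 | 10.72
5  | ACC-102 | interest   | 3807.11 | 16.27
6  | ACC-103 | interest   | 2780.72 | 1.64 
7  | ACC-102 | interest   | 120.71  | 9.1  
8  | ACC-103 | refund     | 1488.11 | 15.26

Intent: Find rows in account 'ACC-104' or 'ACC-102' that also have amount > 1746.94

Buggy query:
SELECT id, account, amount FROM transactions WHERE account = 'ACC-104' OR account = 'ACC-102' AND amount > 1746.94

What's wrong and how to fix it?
Bug: AND binds tighter than OR, so this parses as account = 'ACC-104' OR (account = 'ACC-102' AND amount > 1746.94)

Fix: Group the OR with parentheses (or use IN), then AND the threshold

Corrected query:
SELECT id, account, amount FROM transactions WHERE (account = 'ACC-104' OR account = 'ACC-102') AND amount > 1746.94

Result:
id | account | amount 
---+---------+--------
5  | ACC-102 | 3807.11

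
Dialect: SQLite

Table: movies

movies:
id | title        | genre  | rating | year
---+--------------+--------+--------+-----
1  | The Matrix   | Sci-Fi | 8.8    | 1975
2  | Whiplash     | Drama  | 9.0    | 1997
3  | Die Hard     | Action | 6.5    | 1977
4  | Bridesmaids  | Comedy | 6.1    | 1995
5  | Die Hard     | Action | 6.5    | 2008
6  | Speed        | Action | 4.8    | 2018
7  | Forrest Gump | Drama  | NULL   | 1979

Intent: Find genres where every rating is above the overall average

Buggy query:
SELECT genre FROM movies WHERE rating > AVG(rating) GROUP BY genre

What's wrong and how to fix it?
Bug: AVG() is an aggregate; it can't sit directly in WHERE

Fix: Use a subquery for AVG and a HAVING MIN(...) filter so the condition holds for every row in the group

Corrected query:
SELECT genre FROM movies GROUP BY genre HAVING MIN(rating) > (SELECT AVG(rating) FROM movies)

Result:
genre 
------
Drama 
Sci-Fi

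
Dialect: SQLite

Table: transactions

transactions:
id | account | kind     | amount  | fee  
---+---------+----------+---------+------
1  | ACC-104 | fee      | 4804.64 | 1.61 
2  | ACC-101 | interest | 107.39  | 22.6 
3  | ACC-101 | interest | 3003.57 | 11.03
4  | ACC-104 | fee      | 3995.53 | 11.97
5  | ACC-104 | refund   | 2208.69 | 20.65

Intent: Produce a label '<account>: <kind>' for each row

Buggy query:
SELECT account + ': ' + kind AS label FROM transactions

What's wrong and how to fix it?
Bug: '+' is numeric addition; on text columns SQLite converts them to 0 instead of concatenating

Fix: Replace + with || to concatenate text

Corrected query:
SELECT account || ': ' || kind AS label FROM transactions

Result:
label            
-----------------
ACC-104: fee     
ACC-101: interest
ACC-101: interest
ACC-104: fee     
ACC-104: refund  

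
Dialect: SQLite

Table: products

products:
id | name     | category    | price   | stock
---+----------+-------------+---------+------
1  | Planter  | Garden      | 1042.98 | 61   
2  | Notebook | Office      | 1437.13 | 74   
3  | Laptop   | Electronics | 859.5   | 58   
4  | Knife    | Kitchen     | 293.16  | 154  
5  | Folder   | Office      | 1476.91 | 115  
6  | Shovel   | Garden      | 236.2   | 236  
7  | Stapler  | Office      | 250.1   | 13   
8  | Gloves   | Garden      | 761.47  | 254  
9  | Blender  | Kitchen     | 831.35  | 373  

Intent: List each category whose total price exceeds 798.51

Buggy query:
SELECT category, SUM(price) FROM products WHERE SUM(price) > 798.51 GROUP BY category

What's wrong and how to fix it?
Bug: SUM(price) is an aggregate, but WHERE filters rows before aggregation

Fix: Use HAVING (which filters groups after aggregation) instead of WHERE

Corrected query:
SELECT category, SUM(price) FROM products GROUP BY category HAVING SUM(price) > 798.51

Result:
category    | SUM(price)
------------+-----------
Electronics | 859.5     
Garden      | 2040.65   
Kitchen     | 1124.51   
Office      | 3164.14   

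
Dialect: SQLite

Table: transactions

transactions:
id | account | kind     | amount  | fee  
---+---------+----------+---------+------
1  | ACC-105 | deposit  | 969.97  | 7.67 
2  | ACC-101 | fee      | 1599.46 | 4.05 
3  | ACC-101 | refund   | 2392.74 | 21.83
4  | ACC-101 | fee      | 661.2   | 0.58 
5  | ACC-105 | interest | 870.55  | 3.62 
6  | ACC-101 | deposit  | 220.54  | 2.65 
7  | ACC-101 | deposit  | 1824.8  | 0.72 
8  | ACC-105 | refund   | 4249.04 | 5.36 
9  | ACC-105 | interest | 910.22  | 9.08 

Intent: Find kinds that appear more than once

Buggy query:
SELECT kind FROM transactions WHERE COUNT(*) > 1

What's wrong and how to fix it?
Bug: COUNT(*) is an aggregate and cannot be used in WHERE

Fix: GROUP BY kind, then filter groups with HAVING COUNT(*) > 1

Corrected query:
SELECT kind FROM transactions GROUP BY kind HAVING COUNT(*) > 1

Result:
kind    
--------
deposit 
fee     
interest
refund  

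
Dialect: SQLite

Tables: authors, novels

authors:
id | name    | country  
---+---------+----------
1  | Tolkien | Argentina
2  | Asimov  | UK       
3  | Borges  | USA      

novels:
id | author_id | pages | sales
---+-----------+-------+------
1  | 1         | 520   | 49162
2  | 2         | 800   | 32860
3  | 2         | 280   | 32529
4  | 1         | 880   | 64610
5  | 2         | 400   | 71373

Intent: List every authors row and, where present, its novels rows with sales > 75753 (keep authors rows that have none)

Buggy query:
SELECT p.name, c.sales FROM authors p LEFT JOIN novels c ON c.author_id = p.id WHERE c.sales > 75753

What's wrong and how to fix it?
Bug: Filtering c.sales in WHERE discards the NULL rows produced by LEFT JOIN, turning it into an inner join

Fix: Move the right-table condition into the ON clause so unmatched parents are kept

Corrected query:
SELECT p.name, c.sales FROM authors p LEFT JOIN novels c ON c.author_id = p.id AND c.sales > 75753

Result:
name    | sales
--------+------
Tolkien | NULL 
Asimov  | NULL 
Borges  | NULL 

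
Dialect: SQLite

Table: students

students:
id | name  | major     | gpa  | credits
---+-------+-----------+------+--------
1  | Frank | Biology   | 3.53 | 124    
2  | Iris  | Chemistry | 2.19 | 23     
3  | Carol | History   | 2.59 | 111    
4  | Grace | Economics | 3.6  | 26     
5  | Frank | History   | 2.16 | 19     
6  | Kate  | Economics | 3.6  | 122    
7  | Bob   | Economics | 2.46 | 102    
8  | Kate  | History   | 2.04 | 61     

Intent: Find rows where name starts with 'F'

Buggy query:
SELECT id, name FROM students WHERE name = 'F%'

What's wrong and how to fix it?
Bug: '=' compares the literal string including the % character; pattern matching needs LIKE

Fix: Replace '=' with LIKE so 'F%' is treated as a pattern

Corrected query:
SELECT id, name FROM students WHERE name LIKE 'F%'

Result:
id | name 
---+------
1  | Frank
5  | Frank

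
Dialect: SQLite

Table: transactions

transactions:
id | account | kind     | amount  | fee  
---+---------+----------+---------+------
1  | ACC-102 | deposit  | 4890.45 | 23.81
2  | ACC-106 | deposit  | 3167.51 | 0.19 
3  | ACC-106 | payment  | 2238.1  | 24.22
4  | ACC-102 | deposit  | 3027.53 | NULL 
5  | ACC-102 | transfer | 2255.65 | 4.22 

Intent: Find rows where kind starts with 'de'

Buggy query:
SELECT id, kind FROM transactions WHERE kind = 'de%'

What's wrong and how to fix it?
Bug: Wildcards only work with LIKE; '=' treats '%' as a literal character

Fix: Use LIKE for wildcard pattern matching

Corrected query:
SELECT id, kind FROM transactions WHERE kind LIKE 'de%'

Result:
id | kind   
---+--------
1  | deposit
2  | deposit
4  | deposit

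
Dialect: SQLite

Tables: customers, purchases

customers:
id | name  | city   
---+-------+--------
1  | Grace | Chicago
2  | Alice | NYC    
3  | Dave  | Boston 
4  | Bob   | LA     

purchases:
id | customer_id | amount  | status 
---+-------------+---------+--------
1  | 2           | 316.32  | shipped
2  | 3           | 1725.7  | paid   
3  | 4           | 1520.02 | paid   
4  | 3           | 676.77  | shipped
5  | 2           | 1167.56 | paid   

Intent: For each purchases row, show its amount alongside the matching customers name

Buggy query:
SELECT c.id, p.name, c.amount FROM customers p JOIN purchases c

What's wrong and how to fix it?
Bug: Missing join condition: each purchases row is matched to all customers rows instead of just its own

Fix: Add ON c.customer_id = p.id to the JOIN

Corrected query:
SELECT c.id, p.name, c.amount FROM customers p JOIN purchases c ON c.customer_id = p.id

Result:
id | name  | amount 
---+-------+--------
1  | Alice | 316.32 
2  | Dave  | 1725.7 
3  | Bob   | 1520.02
4  | Dave  | 676.77 
5  | Alice | 1167.56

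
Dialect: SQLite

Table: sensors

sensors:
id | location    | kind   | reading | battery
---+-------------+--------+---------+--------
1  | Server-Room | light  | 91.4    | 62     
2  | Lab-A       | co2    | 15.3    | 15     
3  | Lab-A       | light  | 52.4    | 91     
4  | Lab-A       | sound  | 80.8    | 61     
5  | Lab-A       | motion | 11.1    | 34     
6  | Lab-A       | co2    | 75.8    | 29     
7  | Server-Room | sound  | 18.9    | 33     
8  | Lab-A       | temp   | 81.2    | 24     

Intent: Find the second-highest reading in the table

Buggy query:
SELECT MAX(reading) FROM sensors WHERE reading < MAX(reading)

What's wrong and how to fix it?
Bug: MAX(reading) on the right of the comparison is an aggregate-in-WHERE error

Fix: Put the inner MAX in a scalar subquery

Corrected query:
SELECT MAX(reading) FROM sensors WHERE reading < (SELECT MAX(reading) FROM sensors)

Result:
MAX(reading)
------------
81.2        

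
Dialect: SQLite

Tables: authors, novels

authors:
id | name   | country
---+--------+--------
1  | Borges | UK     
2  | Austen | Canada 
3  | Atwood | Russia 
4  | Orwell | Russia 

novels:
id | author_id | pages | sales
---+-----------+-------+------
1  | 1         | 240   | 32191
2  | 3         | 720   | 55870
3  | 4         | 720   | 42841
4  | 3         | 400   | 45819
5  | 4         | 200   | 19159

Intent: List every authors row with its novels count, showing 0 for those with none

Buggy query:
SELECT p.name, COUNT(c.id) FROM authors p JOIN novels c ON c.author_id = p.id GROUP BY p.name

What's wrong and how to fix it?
Bug: INNER JOIN drops authors rows that have no matching novels rows

Fix: Use LEFT JOIN so parents without children still appear (COUNT(c.id) gives 0)

Corrected query:
SELECT p.name, COUNT(c.id) FROM authors p LEFT JOIN novels c ON c.author_id = p.id GROUP BY p.name

Result:
name   | COUNT(c.id)
-------+------------
Atwood | 2          
Austen | 0          
Borges | 1          
Orwell | 2          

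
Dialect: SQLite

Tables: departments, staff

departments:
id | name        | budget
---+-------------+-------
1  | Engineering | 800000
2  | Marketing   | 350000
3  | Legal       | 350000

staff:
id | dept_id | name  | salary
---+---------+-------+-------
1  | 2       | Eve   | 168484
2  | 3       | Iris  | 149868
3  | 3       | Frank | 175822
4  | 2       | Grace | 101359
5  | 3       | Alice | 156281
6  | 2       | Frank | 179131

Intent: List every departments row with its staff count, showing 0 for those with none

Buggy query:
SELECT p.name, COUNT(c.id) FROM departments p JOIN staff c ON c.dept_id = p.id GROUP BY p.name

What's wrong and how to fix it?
Bug: An inner join excludes parents with zero children

Fix: Use LEFT JOIN so parents without children still appear (COUNT(c.id) gives 0)

Corrected query:
SELECT p.name, COUNT(c.id) FROM departments p LEFT JOIN staff c ON c.dept_id = p.id GROUP BY p.name

Result:
name        | COUNT(c.id)
------------+------------
Engineering | 0          
Legal       | 3          
Marketing   | 3          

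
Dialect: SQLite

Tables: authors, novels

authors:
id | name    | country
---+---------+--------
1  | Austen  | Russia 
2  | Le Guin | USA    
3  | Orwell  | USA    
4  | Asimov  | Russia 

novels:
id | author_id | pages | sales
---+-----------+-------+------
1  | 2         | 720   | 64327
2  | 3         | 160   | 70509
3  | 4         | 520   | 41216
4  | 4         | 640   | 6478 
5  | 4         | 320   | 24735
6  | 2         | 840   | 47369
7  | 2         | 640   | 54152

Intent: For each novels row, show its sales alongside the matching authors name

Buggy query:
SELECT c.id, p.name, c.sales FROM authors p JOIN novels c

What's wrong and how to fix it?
Bug: Missing join condition: each novels row is matched to all authors rows instead of just its own

Fix: Add ON c.author_id = p.id to the JOIN

Corrected query:
SELECT c.id, p.name, c.sales FROM authors p JOIN novels c ON c.author_id = p.id

Result:
id | name    | sales
---+---------+------
1  | Le Guin | 64327
2  | Orwell  | 70509
3  | Asimov  | 41216
4  | Asimov  | 6478 
5  | Asimov  | 24735
6  | Le Guin | 47369
7  | Le Guin | 54152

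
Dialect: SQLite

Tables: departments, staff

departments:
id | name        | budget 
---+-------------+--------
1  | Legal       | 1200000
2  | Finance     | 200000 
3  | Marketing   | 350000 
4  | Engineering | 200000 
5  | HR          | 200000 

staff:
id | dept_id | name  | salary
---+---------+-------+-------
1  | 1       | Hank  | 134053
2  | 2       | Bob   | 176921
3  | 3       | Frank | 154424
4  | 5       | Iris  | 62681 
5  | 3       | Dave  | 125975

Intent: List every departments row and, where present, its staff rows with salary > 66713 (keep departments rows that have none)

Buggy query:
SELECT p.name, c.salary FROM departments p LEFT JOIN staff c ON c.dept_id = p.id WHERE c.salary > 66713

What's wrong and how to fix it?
Bug: A WHERE condition on the right-hand table after LEFT JOIN drops unmatched parents

Fix: Put 'c.salary > 66713' in the JOIN's ON clause instead of WHERE

Corrected query:
SELECT p.name, c.salary FROM departments p LEFT JOIN staff c ON c.dept_id = p.id AND c.salary > 66713

Result:
name        | salary
------------+-------
Legal       | 134053
Finance     | 176921
Marketing   | 125975
Marketing   | 154424
Engineering | NULL  
HR          | NULL  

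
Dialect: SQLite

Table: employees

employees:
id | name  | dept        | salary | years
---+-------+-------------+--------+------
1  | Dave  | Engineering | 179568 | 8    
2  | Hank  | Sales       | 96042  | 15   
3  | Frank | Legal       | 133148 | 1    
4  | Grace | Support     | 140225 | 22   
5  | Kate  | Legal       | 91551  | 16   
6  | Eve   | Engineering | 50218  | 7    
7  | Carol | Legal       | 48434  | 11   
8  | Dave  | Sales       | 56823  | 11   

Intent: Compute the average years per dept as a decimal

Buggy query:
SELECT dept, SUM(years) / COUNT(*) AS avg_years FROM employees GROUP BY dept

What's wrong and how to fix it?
Bug: Both operands are integers, so '/' performs integer division and truncates

Fix: Multiply by 1.0 (or CAST to REAL) to force floating-point division

Corrected query:
SELECT dept, SUM(years) * 1.0 / COUNT(*) AS avg_years FROM employees GROUP BY dept

Result:
dept        | avg_years
------------+----------
Engineering | 7.5      
Legal       | 9.333333 
Sales       | 13       
Support     | 22       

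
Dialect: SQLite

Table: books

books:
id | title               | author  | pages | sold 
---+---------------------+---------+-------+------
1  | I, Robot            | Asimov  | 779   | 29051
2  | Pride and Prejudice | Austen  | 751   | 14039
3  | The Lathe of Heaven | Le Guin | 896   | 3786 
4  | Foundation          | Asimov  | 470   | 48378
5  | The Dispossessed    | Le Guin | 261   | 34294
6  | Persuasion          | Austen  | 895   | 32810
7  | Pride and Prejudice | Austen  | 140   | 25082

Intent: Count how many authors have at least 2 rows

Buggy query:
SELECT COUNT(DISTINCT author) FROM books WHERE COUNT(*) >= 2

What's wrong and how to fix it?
Bug: COUNT(*) cannot appear in WHERE; the per-group count doesn't exist yet

Fix: Use a subquery that GROUPs and filters with HAVING, then count its rows

Corrected query:
SELECT COUNT(*) FROM (SELECT author FROM books GROUP BY author HAVING COUNT(*) >= 2)

Result:
COUNT(*)
--------
3       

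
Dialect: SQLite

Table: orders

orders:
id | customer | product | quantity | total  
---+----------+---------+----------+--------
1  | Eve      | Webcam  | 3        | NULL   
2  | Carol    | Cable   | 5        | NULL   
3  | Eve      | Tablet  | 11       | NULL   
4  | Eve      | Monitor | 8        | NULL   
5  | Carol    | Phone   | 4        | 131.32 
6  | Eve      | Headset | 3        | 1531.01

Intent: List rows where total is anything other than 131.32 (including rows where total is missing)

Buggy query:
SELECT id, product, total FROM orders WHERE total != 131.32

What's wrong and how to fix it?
Bug: 'total != 131.32' is unknown when total is NULL, so NULL rows are silently excluded

Fix: Handle NULL separately with IS NULL alongside the inequality

Corrected query:
SELECT id, product, total FROM orders WHERE total != 131.32 OR total IS NULL

Result:
id | product | total  
---+---------+--------
1  | Webcam  | NULL   
2  | Cable   | NULL   
3  | Tablet  | NULL   
4  | Monitor | NULL   
6  | Headset | 1531.01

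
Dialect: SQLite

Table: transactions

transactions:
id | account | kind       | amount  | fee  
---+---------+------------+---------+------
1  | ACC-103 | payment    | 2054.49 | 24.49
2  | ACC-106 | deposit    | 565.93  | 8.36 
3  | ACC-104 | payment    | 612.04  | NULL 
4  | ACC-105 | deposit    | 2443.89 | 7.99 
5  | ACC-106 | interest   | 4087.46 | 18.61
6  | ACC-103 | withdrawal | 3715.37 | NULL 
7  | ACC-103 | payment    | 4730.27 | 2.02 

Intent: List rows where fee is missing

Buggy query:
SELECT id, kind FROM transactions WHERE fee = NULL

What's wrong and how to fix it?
Bug: Comparing to NULL with '=' never matches; NULL = NULL is unknown, not true

Fix: Use IS NULL to test for NULL

Corrected query:
SELECT id, kind FROM transactions WHERE fee IS NULL

Result:
id | kind      
---+-----------
3  | payment   
6  | withdrawal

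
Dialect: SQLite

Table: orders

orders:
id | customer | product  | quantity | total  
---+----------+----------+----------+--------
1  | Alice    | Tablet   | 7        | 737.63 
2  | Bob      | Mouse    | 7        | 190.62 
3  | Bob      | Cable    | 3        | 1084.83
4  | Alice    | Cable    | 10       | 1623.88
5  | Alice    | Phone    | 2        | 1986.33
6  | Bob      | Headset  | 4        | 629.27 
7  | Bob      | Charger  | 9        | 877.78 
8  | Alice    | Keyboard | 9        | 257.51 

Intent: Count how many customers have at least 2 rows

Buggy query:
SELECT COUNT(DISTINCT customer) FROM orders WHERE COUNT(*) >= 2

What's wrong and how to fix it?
Bug: WHERE filters individual rows, not groups, so a group-level COUNT is invalid there

Fix: Use a subquery that GROUPs and filters with HAVING, then count its rows

Corrected query:
SELECT COUNT(*) FROM (SELECT customer FROM orders GROUP BY customer HAVING COUNT(*) >= 2)

Result:
COUNT(*)
--------
2       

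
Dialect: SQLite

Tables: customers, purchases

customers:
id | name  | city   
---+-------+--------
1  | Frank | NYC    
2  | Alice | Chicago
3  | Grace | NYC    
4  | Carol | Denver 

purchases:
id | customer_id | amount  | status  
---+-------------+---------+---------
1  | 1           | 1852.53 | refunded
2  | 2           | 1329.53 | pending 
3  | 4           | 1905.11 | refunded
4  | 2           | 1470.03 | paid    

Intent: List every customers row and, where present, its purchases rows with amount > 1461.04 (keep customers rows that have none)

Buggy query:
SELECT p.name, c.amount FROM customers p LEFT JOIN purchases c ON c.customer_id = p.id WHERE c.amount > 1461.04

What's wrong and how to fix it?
Bug: Filtering c.amount in WHERE discards the NULL rows produced by LEFT JOIN, turning it into an inner join

Fix: Put 'c.amount > 1461.04' in the JOIN's ON clause instead of WHERE

Corrected query:
SELECT p.name, c.amount FROM customers p LEFT JOIN purchases c ON c.customer_id = p.id AND c.amount > 1461.04

Result:
name  | amount 
------+--------
Frank | 1852.53
Alice | 1470.03
Grace | NULL   
Carol | 1905.11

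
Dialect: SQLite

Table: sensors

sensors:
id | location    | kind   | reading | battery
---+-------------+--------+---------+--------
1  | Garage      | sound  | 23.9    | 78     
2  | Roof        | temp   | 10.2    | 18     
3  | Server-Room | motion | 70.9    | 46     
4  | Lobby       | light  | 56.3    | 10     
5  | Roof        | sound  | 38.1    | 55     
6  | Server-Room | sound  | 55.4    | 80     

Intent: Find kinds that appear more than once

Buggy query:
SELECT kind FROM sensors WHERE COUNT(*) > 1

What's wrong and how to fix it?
Bug: WHERE can't reference COUNT(*); aggregates are computed after WHERE

Fix: Group first, then use HAVING for the count condition

Corrected query:
SELECT kind FROM sensors GROUP BY kind HAVING COUNT(*) > 1

Result:
kind 
-----
sound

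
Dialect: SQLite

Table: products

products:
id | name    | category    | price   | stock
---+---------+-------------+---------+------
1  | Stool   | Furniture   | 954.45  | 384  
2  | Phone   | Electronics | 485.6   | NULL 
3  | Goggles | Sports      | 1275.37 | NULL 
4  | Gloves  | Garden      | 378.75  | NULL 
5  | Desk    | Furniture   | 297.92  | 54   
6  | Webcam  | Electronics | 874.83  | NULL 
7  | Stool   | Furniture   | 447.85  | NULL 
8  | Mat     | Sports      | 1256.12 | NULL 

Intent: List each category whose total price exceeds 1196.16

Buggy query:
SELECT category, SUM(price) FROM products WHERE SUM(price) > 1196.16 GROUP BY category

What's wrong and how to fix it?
Bug: Aggregate functions cannot appear in a WHERE clause

Fix: Move the aggregate condition to a HAVING clause

Corrected query:
SELECT category, SUM(price) FROM products GROUP BY category HAVING SUM(price) > 1196.16

Result:
category    | SUM(price)
------------+-----------
Electronics | 1360.43   
Furniture   | 1700.22   
Sports      | 2531.49   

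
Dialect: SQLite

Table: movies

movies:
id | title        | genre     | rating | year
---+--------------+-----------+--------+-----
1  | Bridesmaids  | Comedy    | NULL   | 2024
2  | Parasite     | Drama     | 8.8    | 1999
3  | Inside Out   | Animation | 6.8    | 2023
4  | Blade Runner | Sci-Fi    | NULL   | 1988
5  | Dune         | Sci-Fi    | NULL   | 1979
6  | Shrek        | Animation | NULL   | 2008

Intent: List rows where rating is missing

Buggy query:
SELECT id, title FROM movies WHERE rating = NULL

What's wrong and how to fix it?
Bug: '= NULL' is always unknown in SQL three-valued logic, so no rows match

Fix: Replace '= NULL' with 'IS NULL'

Corrected query:
SELECT id, title FROM movies WHERE rating IS NULL

Result:
id | title       
---+-------------
1  | Bridesmaids 
4  | Blade Runner
5  | Dune        
6  | Shrek       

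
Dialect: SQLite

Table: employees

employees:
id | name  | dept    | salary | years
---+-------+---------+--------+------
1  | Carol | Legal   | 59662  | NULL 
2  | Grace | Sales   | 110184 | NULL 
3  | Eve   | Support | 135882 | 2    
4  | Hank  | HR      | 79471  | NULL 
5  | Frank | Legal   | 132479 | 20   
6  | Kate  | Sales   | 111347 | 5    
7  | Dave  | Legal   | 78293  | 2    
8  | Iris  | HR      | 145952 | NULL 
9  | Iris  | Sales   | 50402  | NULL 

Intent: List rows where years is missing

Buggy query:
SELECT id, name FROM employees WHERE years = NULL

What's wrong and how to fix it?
Bug: '= NULL' is always unknown in SQL three-valued logic, so no rows match

Fix: Replace '= NULL' with 'IS NULL'

Corrected query:
SELECT id, name FROM employees WHERE years IS NULL

Result:
id | name 
---+------
1  | Carol
2  | Grace
4  | Hank 
8  | Iris 
9  | Iris 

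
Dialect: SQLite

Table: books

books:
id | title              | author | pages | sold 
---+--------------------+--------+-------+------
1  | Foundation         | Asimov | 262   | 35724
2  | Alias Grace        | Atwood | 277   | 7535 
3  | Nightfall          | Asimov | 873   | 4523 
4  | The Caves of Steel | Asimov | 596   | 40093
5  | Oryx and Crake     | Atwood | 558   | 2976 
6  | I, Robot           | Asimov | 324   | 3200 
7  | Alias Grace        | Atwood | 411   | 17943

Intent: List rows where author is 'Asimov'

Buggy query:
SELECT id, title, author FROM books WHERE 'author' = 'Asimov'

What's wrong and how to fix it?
Bug: Single quotes denote string literals in SQL; the column name is being compared as a constant string

Fix: Reference the column as author without single quotes

Corrected query:
SELECT id, title, author FROM books WHERE author = 'Asimov'

Result:
id | title              | author
---+--------------------+-------
1  | Foundation         | Asimov
3  | Nightfall          | Asimov
4  | The Caves of Steel | Asimov
6  | I, Robot           | Asimov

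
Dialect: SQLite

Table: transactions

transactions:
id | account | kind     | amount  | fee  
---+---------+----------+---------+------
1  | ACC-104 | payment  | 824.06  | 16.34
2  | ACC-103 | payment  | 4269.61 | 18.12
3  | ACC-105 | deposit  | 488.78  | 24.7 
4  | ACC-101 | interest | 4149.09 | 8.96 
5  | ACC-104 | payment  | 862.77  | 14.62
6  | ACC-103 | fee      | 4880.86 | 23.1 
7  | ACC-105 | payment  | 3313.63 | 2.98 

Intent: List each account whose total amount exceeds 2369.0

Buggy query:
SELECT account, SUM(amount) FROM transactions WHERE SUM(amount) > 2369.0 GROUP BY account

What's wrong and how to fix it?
Bug: SUM(amount) is an aggregate, but WHERE filters rows before aggregation

Fix: Move the aggregate condition to a HAVING clause

Corrected query:
SELECT account, SUM(amount) FROM transactions GROUP BY account HAVING SUM(amount) > 2369.0

Result:
account | SUM(amount)
--------+------------
ACC-101 | 4149.09    
ACC-103 | 9150.47    
ACC-105 | 3802.41    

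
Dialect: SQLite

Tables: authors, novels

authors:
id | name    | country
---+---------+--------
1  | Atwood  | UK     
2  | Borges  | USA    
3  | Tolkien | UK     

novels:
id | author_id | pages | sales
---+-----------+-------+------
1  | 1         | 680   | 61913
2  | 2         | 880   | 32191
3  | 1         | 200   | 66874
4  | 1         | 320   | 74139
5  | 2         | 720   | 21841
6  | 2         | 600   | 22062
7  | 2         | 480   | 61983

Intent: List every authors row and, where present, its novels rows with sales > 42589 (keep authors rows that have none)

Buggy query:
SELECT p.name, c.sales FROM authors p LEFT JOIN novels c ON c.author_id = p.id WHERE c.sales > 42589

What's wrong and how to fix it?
Bug: Filtering c.sales in WHERE discards the NULL rows produced by LEFT JOIN, turning it into an inner join

Fix: Put 'c.sales > 42589' in the JOIN's ON clause instead of WHERE

Corrected query:
SELECT p.name, c.sales FROM authors p LEFT JOIN novels c ON c.author_id = p.id AND c.sales > 42589

Result:
name    | sales
--------+------
Atwood  | 61913
Atwood  | 66874
Atwood  | 74139
Borges  | 61983
Tolkien | NULL 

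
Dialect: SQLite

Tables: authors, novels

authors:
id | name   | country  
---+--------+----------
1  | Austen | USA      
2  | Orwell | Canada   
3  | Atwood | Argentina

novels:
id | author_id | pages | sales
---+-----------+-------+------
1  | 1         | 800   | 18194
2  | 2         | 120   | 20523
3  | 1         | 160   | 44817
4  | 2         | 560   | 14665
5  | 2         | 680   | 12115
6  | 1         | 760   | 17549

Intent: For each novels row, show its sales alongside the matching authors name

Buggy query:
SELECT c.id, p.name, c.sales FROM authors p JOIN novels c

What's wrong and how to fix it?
Bug: Missing join condition: each novels row is matched to all authors rows instead of just its own

Fix: Add ON c.author_id = p.id to the JOIN

Corrected query:
SELECT c.id, p.name, c.sales FROM authors p JOIN novels c ON c.author_id = p.id

Result:
id | name   | sales
---+--------+------
1  | Austen | 18194
2  | Orwell | 20523
3  | Austen | 44817
4  | Orwell | 14665
5  | Orwell | 12115
6  | Austen | 17549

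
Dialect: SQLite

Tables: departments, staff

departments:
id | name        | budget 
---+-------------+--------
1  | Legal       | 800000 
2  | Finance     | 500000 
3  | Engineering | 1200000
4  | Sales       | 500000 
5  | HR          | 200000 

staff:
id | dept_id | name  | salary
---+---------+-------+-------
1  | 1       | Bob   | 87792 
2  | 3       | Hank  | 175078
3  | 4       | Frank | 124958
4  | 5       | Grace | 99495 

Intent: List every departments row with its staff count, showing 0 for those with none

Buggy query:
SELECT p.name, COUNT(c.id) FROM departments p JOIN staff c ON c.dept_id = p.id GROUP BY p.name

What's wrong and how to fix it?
Bug: INNER JOIN drops departments rows that have no matching staff rows

Fix: Switch to LEFT JOIN to retain unmatched parent rows

Corrected query:
SELECT p.name, COUNT(c.id) FROM departments p LEFT JOIN staff c ON c.dept_id = p.id GROUP BY p.name

Result:
name        | COUNT(c.id)
------------+------------
Engineering | 1          
Finance     | 0          
HR          | 1          
Legal       | 1          
Sales       | 1          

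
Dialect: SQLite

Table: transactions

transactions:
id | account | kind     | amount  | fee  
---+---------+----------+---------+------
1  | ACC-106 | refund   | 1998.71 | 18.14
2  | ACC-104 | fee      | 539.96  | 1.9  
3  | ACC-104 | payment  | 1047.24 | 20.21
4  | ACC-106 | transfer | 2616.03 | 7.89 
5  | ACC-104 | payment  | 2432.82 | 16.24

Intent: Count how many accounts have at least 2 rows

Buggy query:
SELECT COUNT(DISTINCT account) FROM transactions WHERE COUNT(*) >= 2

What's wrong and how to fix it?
Bug: COUNT(*) cannot appear in WHERE; the per-group count doesn't exist yet

Fix: Group first with HAVING COUNT(*) >= 2, then COUNT the resulting groups

Corrected query:
SELECT COUNT(*) FROM (SELECT account FROM transactions GROUP BY account HAVING COUNT(*) >= 2)

Result:
COUNT(*)
--------
2       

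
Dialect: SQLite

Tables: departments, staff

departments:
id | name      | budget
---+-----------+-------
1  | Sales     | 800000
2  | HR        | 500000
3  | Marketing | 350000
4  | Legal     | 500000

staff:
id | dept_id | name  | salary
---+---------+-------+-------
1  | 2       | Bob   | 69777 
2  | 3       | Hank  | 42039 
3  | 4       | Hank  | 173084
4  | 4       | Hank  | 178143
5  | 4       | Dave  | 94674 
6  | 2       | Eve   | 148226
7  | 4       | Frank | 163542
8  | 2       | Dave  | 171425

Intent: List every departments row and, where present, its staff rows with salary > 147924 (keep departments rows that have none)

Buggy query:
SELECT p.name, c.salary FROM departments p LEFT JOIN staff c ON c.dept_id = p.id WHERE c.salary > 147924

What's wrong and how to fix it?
Bug: A WHERE condition on the right-hand table after LEFT JOIN drops unmatched parents

Fix: Put 'c.salary > 147924' in the JOIN's ON clause instead of WHERE

Corrected query:
SELECT p.name, c.salary FROM departments p LEFT JOIN staff c ON c.dept_id = p.id AND c.salary > 147924

Result:
name      | salary
----------+-------
Sales     | NULL  
HR        | 148226
HR        | 171425
Marketing | NULL  
Legal     | 163542
Legal     | 173084
Legal     | 178143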